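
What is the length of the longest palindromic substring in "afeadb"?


Input: "afeadb"
Checking substrings for palindromes:
  No multi-char palindromic substrings found
Longest palindromic substring: "a" with length 1

1


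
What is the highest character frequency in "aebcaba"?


Input: aebcaba
Character counts:
  'a': 3
  'b': 2
  'c': 1
  'e': 1
Maximum frequency: 3

3


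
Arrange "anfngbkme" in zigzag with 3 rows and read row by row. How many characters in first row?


Zigzag "anfngbkme" into 3 rows:
Placing characters:
  'a' => row 0
  'n' => row 1
  'f' => row 2
  'n' => row 1
  'g' => row 0
  'b' => row 1
  'k' => row 2
  'm' => row 1
  'e' => row 0
Rows:
  Row 0: "age"
  Row 1: "nnbm"
  Row 2: "fk"
First row length: 3

3


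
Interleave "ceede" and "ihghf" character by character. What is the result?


Interleaving "ceede" and "ihghf":
  Position 0: 'c' from first, 'i' from second => "ci"
  Position 1: 'e' from first, 'h' from second => "eh"
  Position 2: 'e' from first, 'g' from second => "eg"
  Position 3: 'd' from first, 'h' from second => "dh"
  Position 4: 'e' from first, 'f' from second => "ef"
Result: ciehegdhef

ciehegdhef


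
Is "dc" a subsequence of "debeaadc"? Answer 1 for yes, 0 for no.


Check if "dc" is a subsequence of "debeaadc"
Greedy scan:
  Position 0 ('d'): matches sub[0] = 'd'
  Position 1 ('e'): no match needed
  Position 2 ('b'): no match needed
  Position 3 ('e'): no match needed
  Position 4 ('a'): no match needed
  Position 5 ('a'): no match needed
  Position 6 ('d'): no match needed
  Position 7 ('c'): matches sub[1] = 'c'
All 2 characters matched => is a subsequence

1


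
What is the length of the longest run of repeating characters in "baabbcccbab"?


Input: "baabbcccbab"
Scanning for longest run:
  Position 1 ('a'): new char, reset run to 1
  Position 2 ('a'): continues run of 'a', length=2
  Position 3 ('b'): new char, reset run to 1
  Position 4 ('b'): continues run of 'b', length=2
  Position 5 ('c'): new char, reset run to 1
  Position 6 ('c'): continues run of 'c', length=2
  Position 7 ('c'): continues run of 'c', length=3
  Position 8 ('b'): new char, reset run to 1
  Position 9 ('a'): new char, reset run to 1
  Position 10 ('b'): new char, reset run to 1
Longest run: 'c' with length 3

3


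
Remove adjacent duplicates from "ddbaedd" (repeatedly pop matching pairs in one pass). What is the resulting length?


Input: ddbaedd
Stack-based adjacent duplicate removal:
  Read 'd': push. Stack: d
  Read 'd': matches stack top 'd' => pop. Stack: (empty)
  Read 'b': push. Stack: b
  Read 'a': push. Stack: ba
  Read 'e': push. Stack: bae
  Read 'd': push. Stack: baed
  Read 'd': matches stack top 'd' => pop. Stack: bae
Final stack: "bae" (length 3)

3


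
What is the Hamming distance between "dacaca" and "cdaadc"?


Comparing "dacaca" and "cdaadc" position by position:
  Position 0: 'd' vs 'c' => differ
  Position 1: 'a' vs 'd' => differ
  Position 2: 'c' vs 'a' => differ
  Position 3: 'a' vs 'a' => same
  Position 4: 'c' vs 'd' => differ
  Position 5: 'a' vs 'c' => differ
Total differences (Hamming distance): 5

5


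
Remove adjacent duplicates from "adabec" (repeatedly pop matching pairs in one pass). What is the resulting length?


Input: adabec
Stack-based adjacent duplicate removal:
  Read 'a': push. Stack: a
  Read 'd': push. Stack: ad
  Read 'a': push. Stack: ada
  Read 'b': push. Stack: adab
  Read 'e': push. Stack: adabe
  Read 'c': push. Stack: adabec
Final stack: "adabec" (length 6)

6


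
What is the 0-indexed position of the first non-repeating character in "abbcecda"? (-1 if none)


Input: abbcecda
Character frequencies:
  'a': 2
  'b': 2
  'c': 2
  'd': 1
  'e': 1
Scanning left to right for freq == 1:
  Position 0 ('a'): freq=2, skip
  Position 1 ('b'): freq=2, skip
  Position 2 ('b'): freq=2, skip
  Position 3 ('c'): freq=2, skip
  Position 4 ('e'): unique! => answer = 4

4


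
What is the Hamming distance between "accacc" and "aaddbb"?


Comparing "accacc" and "aaddbb" position by position:
  Position 0: 'a' vs 'a' => same
  Position 1: 'c' vs 'a' => differ
  Position 2: 'c' vs 'd' => differ
  Position 3: 'a' vs 'd' => differ
  Position 4: 'c' vs 'b' => differ
  Position 5: 'c' vs 'b' => differ
Total differences (Hamming distance): 5

5


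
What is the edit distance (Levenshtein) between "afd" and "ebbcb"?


Computing edit distance: "afd" -> "ebbcb"
DP table:
           e    b    b    c    b
      0    1    2    3    4    5
  a   1    1    2    3    4    5
  f   2    2    2    3    4    5
  d   3    3    3    3    4    5
Edit distance = dp[3][5] = 5

5


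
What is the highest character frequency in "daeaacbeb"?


Input: daeaacbeb
Character counts:
  'a': 3
  'b': 2
  'c': 1
  'd': 1
  'e': 2
Maximum frequency: 3

3


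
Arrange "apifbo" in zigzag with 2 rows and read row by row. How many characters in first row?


Zigzag "apifbo" into 2 rows:
Placing characters:
  'a' => row 0
  'p' => row 1
  'i' => row 0
  'f' => row 1
  'b' => row 0
  'o' => row 1
Rows:
  Row 0: "aib"
  Row 1: "pfo"
First row length: 3

3


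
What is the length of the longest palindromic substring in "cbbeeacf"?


Input: "cbbeeacf"
Checking substrings for palindromes:
  [1:3] "bb" (len 2) => palindrome
  [3:5] "ee" (len 2) => palindrome
Longest palindromic substring: "bb" with length 2

2


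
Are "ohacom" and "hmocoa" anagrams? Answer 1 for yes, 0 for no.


Strings: "ohacom", "hmocoa"
Sorted first:  achmoo
Sorted second: achmoo
Sorted forms match => anagrams

1


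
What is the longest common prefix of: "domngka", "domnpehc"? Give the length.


Words: domngka, domnpehc
  Position 0: all 'd' => match
  Position 1: all 'o' => match
  Position 2: all 'm' => match
  Position 3: all 'n' => match
  Position 4: ('g', 'p') => mismatch, stop
LCP = "domn" (length 4)

4


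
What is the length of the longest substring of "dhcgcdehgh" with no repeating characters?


Input: "dhcgcdehgh"
Sliding window (track last position of each char):
  Position 0 ('d'): window [0,0] length 1 -- new best
  Position 1 ('h'): window [0,1] length 2 -- new best
  Position 2 ('c'): window [0,2] length 3 -- new best
  Position 3 ('g'): window [0,3] length 4 -- new best
  Position 4 ('c'): repeat (last at 2), move window start to 3
  Position 4 ('c'): window [3,4] length 2
  Position 5 ('d'): window [3,5] length 3
  Position 6 ('e'): window [3,6] length 4
  Position 7 ('h'): window [3,7] length 5 -- new best
  Position 8 ('g'): repeat (last at 3), move window start to 4
  Position 8 ('g'): window [4,8] length 5
  Position 9 ('h'): repeat (last at 7), move window start to 8
  Position 9 ('h'): window [8,9] length 2
Longest substring with no repeats: "gcdeh" with length 5

5


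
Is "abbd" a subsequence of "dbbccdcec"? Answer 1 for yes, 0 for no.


Check if "abbd" is a subsequence of "dbbccdcec"
Greedy scan:
  Position 0 ('d'): no match needed
  Position 1 ('b'): no match needed
  Position 2 ('b'): no match needed
  Position 3 ('c'): no match needed
  Position 4 ('c'): no match needed
  Position 5 ('d'): no match needed
  Position 6 ('c'): no match needed
  Position 7 ('e'): no match needed
  Position 8 ('c'): no match needed
Only matched 0/4 characters => not a subsequence

0


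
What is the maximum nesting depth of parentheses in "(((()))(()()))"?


Input: "(((()))(()()))"
Tracking depth:
  Position 0 '(': depth becomes 1
  Position 1 '(': depth becomes 2
  Position 2 '(': depth becomes 3
  Position 3 '(': depth becomes 4
  Position 4 ')': depth becomes 3
  Position 5 ')': depth becomes 2
  Position 6 ')': depth becomes 1
  Position 7 '(': depth becomes 2
  Position 8 '(': depth becomes 3
  Position 9 ')': depth becomes 2
  Position 10 '(': depth becomes 3
  Position 11 ')': depth becomes 2
  Position 12 ')': depth becomes 1
  Position 13 ')': depth becomes 0
Maximum depth reached: 4

4


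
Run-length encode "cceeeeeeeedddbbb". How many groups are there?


Input: cceeeeeeeedddbbb
Scanning for consecutive runs:
  Group 1: 'c' x 2 (positions 0-1)
  Group 2: 'e' x 8 (positions 2-9)
  Group 3: 'd' x 3 (positions 10-12)
  Group 4: 'b' x 3 (positions 13-15)
Total groups: 4

4


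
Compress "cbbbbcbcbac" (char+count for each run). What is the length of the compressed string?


Input: cbbbbcbcbac
Runs:
  'c' x 1 => "c1"
  'b' x 4 => "b4"
  'c' x 1 => "c1"
  'b' x 1 => "b1"
  'c' x 1 => "c1"
  'b' x 1 => "b1"
  'a' x 1 => "a1"
  'c' x 1 => "c1"
Compressed: "c1b4c1b1c1b1a1c1"
Compressed length: 16

16


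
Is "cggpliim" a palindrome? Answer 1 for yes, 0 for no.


Input: cggpliim
Reversed: miilpggc
  Compare pos 0 ('c') with pos 7 ('m'): MISMATCH
  Compare pos 1 ('g') with pos 6 ('i'): MISMATCH
  Compare pos 2 ('g') with pos 5 ('i'): MISMATCH
  Compare pos 3 ('p') with pos 4 ('l'): MISMATCH
Result: not a palindrome

0


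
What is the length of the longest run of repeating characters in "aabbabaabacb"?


Input: "aabbabaabacb"
Scanning for longest run:
  Position 1 ('a'): continues run of 'a', length=2
  Position 2 ('b'): new char, reset run to 1
  Position 3 ('b'): continues run of 'b', length=2
  Position 4 ('a'): new char, reset run to 1
  Position 5 ('b'): new char, reset run to 1
  Position 6 ('a'): new char, reset run to 1
  Position 7 ('a'): continues run of 'a', length=2
  Position 8 ('b'): new char, reset run to 1
  Position 9 ('a'): new char, reset run to 1
  Position 10 ('c'): new char, reset run to 1
  Position 11 ('b'): new char, reset run to 1
Longest run: 'a' with length 2

2


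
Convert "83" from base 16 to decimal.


Input: "83" in base 16
Positional expansion:
  Digit '8' (value 8) x 16^1 = 128
  Digit '3' (value 3) x 16^0 = 3
Sum = 131

131


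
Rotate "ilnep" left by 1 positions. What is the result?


Input: "ilnep", rotate left by 1
First 1 characters: "i"
Remaining characters: "lnep"
Concatenate remaining + first: "lnep" + "i" = "lnepi"

lnepi


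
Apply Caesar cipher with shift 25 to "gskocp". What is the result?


Caesar cipher: shift "gskocp" by 25
  'g' (pos 6) + 25 = pos 5 = 'f'
  's' (pos 18) + 25 = pos 17 = 'r'
  'k' (pos 10) + 25 = pos 9 = 'j'
  'o' (pos 14) + 25 = pos 13 = 'n'
  'c' (pos 2) + 25 = pos 1 = 'b'
  'p' (pos 15) + 25 = pos 14 = 'o'
Result: frjnbo

frjnbo


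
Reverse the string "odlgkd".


Input: odlgkd
Reading characters right to left:
  Position 5: 'd'
  Position 4: 'k'
  Position 3: 'g'
  Position 2: 'l'
  Position 1: 'd'
  Position 0: 'o'
Reversed: dkgldo

dkgldo


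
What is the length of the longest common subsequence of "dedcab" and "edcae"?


LCS of "dedcab" and "edcae"
DP table:
           e    d    c    a    e
      0    0    0    0    0    0
  d   0    0    1    1    1    1
  e   0    1    1    1    1    2
  d   0    1    2    2    2    2
  c   0    1    2    3    3    3
  a   0    1    2    3    4    4
  b   0    1    2    3    4    4
LCS length = dp[6][5] = 4

4


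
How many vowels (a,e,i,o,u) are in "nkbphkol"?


Input: nkbphkol
Checking each character:
  'n' at position 0: consonant
  'k' at position 1: consonant
  'b' at position 2: consonant
  'p' at position 3: consonant
  'h' at position 4: consonant
  'k' at position 5: consonant
  'o' at position 6: vowel (running total: 1)
  'l' at position 7: consonant
Total vowels: 1

1


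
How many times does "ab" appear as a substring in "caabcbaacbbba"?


Searching for "ab" in "caabcbaacbbba"
Scanning each position:
  Position 0: "ca" => no
  Position 1: "aa" => no
  Position 2: "ab" => MATCH
  Position 3: "bc" => no
  Position 4: "cb" => no
  Position 5: "ba" => no
  Position 6: "aa" => no
  Position 7: "ac" => no
  Position 8: "cb" => no
  Position 9: "bb" => no
  Position 10: "bb" => no
  Position 11: "ba" => no
Total occurrences: 1

1


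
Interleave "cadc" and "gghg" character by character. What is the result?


Interleaving "cadc" and "gghg":
  Position 0: 'c' from first, 'g' from second => "cg"
  Position 1: 'a' from first, 'g' from second => "ag"
  Position 2: 'd' from first, 'h' from second => "dh"
  Position 3: 'c' from first, 'g' from second => "cg"
Result: cgagdhcg

cgagdhcg


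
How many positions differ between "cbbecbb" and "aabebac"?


Comparing "cbbecbb" and "aabebac" position by position:
  Position 0: 'c' vs 'a' => DIFFER
  Position 1: 'b' vs 'a' => DIFFER
  Position 2: 'b' vs 'b' => same
  Position 3: 'e' vs 'e' => same
  Position 4: 'c' vs 'b' => DIFFER
  Position 5: 'b' vs 'a' => DIFFER
  Position 6: 'b' vs 'c' => DIFFER
Positions that differ: 5

5


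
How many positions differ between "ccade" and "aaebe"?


Comparing "ccade" and "aaebe" position by position:
  Position 0: 'c' vs 'a' => DIFFER
  Position 1: 'c' vs 'a' => DIFFER
  Position 2: 'a' vs 'e' => DIFFER
  Position 3: 'd' vs 'b' => DIFFER
  Position 4: 'e' vs 'e' => same
Positions that differ: 4

4


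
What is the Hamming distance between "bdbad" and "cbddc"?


Comparing "bdbad" and "cbddc" position by position:
  Position 0: 'b' vs 'c' => differ
  Position 1: 'd' vs 'b' => differ
  Position 2: 'b' vs 'd' => differ
  Position 3: 'a' vs 'd' => differ
  Position 4: 'd' vs 'c' => differ
Total differences (Hamming distance): 5

5


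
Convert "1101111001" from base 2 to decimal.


Input: "1101111001" in base 2
Positional expansion:
  Digit '1' (value 1) x 2^9 = 512
  Digit '1' (value 1) x 2^8 = 256
  Digit '0' (value 0) x 2^7 = 0
  Digit '1' (value 1) x 2^6 = 64
  Digit '1' (value 1) x 2^5 = 32
  Digit '1' (value 1) x 2^4 = 16
  Digit '1' (value 1) x 2^3 = 8
  Digit '0' (value 0) x 2^2 = 0
  Digit '0' (value 0) x 2^1 = 0
  Digit '1' (value 1) x 2^0 = 1
Sum = 889

889


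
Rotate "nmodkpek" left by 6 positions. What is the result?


Input: "nmodkpek", rotate left by 6
First 6 characters: "nmodkp"
Remaining characters: "ek"
Concatenate remaining + first: "ek" + "nmodkp" = "eknmodkp"

eknmodkp


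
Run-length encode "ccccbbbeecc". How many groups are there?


Input: ccccbbbeecc
Scanning for consecutive runs:
  Group 1: 'c' x 4 (positions 0-3)
  Group 2: 'b' x 3 (positions 4-6)
  Group 3: 'e' x 2 (positions 7-8)
  Group 4: 'c' x 2 (positions 9-10)
Total groups: 4

4


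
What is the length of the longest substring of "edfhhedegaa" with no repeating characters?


Input: "edfhhedegaa"
Sliding window (track last position of each char):
  Position 0 ('e'): window [0,0] length 1 -- new best
  Position 1 ('d'): window [0,1] length 2 -- new best
  Position 2 ('f'): window [0,2] length 3 -- new best
  Position 3 ('h'): window [0,3] length 4 -- new best
  Position 4 ('h'): repeat (last at 3), move window start to 4
  Position 4 ('h'): window [4,4] length 1
  Position 5 ('e'): window [4,5] length 2
  Position 6 ('d'): window [4,6] length 3
  Position 7 ('e'): repeat (last at 5), move window start to 6
  Position 7 ('e'): window [6,7] length 2
  Position 8 ('g'): window [6,8] length 3
  Position 9 ('a'): window [6,9] length 4
  Position 10 ('a'): repeat (last at 9), move window start to 10
  Position 10 ('a'): window [10,10] length 1
Longest substring with no repeats: "edfh" with length 4

4


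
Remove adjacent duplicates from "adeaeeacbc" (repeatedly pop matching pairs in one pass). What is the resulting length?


Input: adeaeeacbc
Stack-based adjacent duplicate removal:
  Read 'a': push. Stack: a
  Read 'd': push. Stack: ad
  Read 'e': push. Stack: ade
  Read 'a': push. Stack: adea
  Read 'e': push. Stack: adeae
  Read 'e': matches stack top 'e' => pop. Stack: adea
  Read 'a': matches stack top 'a' => pop. Stack: ade
  Read 'c': push. Stack: adec
  Read 'b': push. Stack: adecb
  Read 'c': push. Stack: adecbc
Final stack: "adecbc" (length 6)

6


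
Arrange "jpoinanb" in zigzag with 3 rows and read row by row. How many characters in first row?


Zigzag "jpoinanb" into 3 rows:
Placing characters:
  'j' => row 0
  'p' => row 1
  'o' => row 2
  'i' => row 1
  'n' => row 0
  'a' => row 1
  'n' => row 2
  'b' => row 1
Rows:
  Row 0: "jn"
  Row 1: "piab"
  Row 2: "on"
First row length: 2

2


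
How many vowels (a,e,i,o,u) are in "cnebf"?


Input: cnebf
Checking each character:
  'c' at position 0: consonant
  'n' at position 1: consonant
  'e' at position 2: vowel (running total: 1)
  'b' at position 3: consonant
  'f' at position 4: consonant
Total vowels: 1

1


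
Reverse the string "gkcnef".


Input: gkcnef
Reading characters right to left:
  Position 5: 'f'
  Position 4: 'e'
  Position 3: 'n'
  Position 2: 'c'
  Position 1: 'k'
  Position 0: 'g'
Reversed: fenckg

fenckg


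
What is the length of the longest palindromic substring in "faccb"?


Input: "faccb"
Checking substrings for palindromes:
  [2:4] "cc" (len 2) => palindrome
Longest palindromic substring: "cc" with length 2

2


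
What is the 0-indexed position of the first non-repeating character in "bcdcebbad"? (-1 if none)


Input: bcdcebbad
Character frequencies:
  'a': 1
  'b': 3
  'c': 2
  'd': 2
  'e': 1
Scanning left to right for freq == 1:
  Position 0 ('b'): freq=3, skip
  Position 1 ('c'): freq=2, skip
  Position 2 ('d'): freq=2, skip
  Position 3 ('c'): freq=2, skip
  Position 4 ('e'): unique! => answer = 4

4


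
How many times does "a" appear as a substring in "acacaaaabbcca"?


Searching for "a" in "acacaaaabbcca"
Scanning each position:
  Position 0: "a" => MATCH
  Position 1: "c" => no
  Position 2: "a" => MATCH
  Position 3: "c" => no
  Position 4: "a" => MATCH
  Position 5: "a" => MATCH
  Position 6: "a" => MATCH
  Position 7: "a" => MATCH
  Position 8: "b" => no
  Position 9: "b" => no
  Position 10: "c" => no
  Position 11: "c" => no
  Position 12: "a" => MATCH
Total occurrences: 7

7


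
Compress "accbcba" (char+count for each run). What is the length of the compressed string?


Input: accbcba
Runs:
  'a' x 1 => "a1"
  'c' x 2 => "c2"
  'b' x 1 => "b1"
  'c' x 1 => "c1"
  'b' x 1 => "b1"
  'a' x 1 => "a1"
Compressed: "a1c2b1c1b1a1"
Compressed length: 12

12


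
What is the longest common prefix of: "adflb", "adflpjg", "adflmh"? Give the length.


Words: adflb, adflpjg, adflmh
  Position 0: all 'a' => match
  Position 1: all 'd' => match
  Position 2: all 'f' => match
  Position 3: all 'l' => match
  Position 4: ('b', 'p', 'm') => mismatch, stop
LCP = "adfl" (length 4)

4


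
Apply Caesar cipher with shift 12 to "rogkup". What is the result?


Caesar cipher: shift "rogkup" by 12
  'r' (pos 17) + 12 = pos 3 = 'd'
  'o' (pos 14) + 12 = pos 0 = 'a'
  'g' (pos 6) + 12 = pos 18 = 's'
  'k' (pos 10) + 12 = pos 22 = 'w'
  'u' (pos 20) + 12 = pos 6 = 'g'
  'p' (pos 15) + 12 = pos 1 = 'b'
Result: daswgb

daswgb


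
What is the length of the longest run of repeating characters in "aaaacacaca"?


Input: "aaaacacaca"
Scanning for longest run:
  Position 1 ('a'): continues run of 'a', length=2
  Position 2 ('a'): continues run of 'a', length=3
  Position 3 ('a'): continues run of 'a', length=4
  Position 4 ('c'): new char, reset run to 1
  Position 5 ('a'): new char, reset run to 1
  Position 6 ('c'): new char, reset run to 1
  Position 7 ('a'): new char, reset run to 1
  Position 8 ('c'): new char, reset run to 1
  Position 9 ('a'): new char, reset run to 1
Longest run: 'a' with length 4

4


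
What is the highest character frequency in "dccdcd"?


Input: dccdcd
Character counts:
  'c': 3
  'd': 3
Maximum frequency: 3

3


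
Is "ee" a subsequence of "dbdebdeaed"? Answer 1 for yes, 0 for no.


Check if "ee" is a subsequence of "dbdebdeaed"
Greedy scan:
  Position 0 ('d'): no match needed
  Position 1 ('b'): no match needed
  Position 2 ('d'): no match needed
  Position 3 ('e'): matches sub[0] = 'e'
  Position 4 ('b'): no match needed
  Position 5 ('d'): no match needed
  Position 6 ('e'): matches sub[1] = 'e'
  Position 7 ('a'): no match needed
  Position 8 ('e'): no match needed
  Position 9 ('d'): no match needed
All 2 characters matched => is a subsequence

1


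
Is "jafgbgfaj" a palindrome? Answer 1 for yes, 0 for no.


Input: jafgbgfaj
Reversed: jafgbgfaj
  Compare pos 0 ('j') with pos 8 ('j'): match
  Compare pos 1 ('a') with pos 7 ('a'): match
  Compare pos 2 ('f') with pos 6 ('f'): match
  Compare pos 3 ('g') with pos 5 ('g'): match
Result: palindrome

1


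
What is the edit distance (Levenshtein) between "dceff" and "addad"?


Computing edit distance: "dceff" -> "addad"
DP table:
           a    d    d    a    d
      0    1    2    3    4    5
  d   1    1    1    2    3    4
  c   2    2    2    2    3    4
  e   3    3    3    3    3    4
  f   4    4    4    4    4    4
  f   5    5    5    5    5    5
Edit distance = dp[5][5] = 5

5


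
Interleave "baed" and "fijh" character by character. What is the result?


Interleaving "baed" and "fijh":
  Position 0: 'b' from first, 'f' from second => "bf"
  Position 1: 'a' from first, 'i' from second => "ai"
  Position 2: 'e' from first, 'j' from second => "ej"
  Position 3: 'd' from first, 'h' from second => "dh"
Result: bfaiejdh

bfaiejdh


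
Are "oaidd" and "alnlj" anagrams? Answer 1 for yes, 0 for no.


Strings: "oaidd", "alnlj"
Sorted first:  addio
Sorted second: ajlln
Differ at position 1: 'd' vs 'j' => not anagrams

0


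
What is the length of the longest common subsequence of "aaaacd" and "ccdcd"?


LCS of "aaaacd" and "ccdcd"
DP table:
           c    c    d    c    d
      0    0    0    0    0    0
  a   0    0    0    0    0    0
  a   0    0    0    0    0    0
  a   0    0    0    0    0    0
  a   0    0    0    0    0    0
  c   0    1    1    1    1    1
  d   0    1    1    2    2    2
LCS length = dp[6][5] = 2

2


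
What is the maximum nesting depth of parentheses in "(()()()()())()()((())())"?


Input: "(()()()()())()()((())())"
Tracking depth:
  Position 0 '(': depth becomes 1
  Position 1 '(': depth becomes 2
  Position 2 ')': depth becomes 1
  Position 3 '(': depth becomes 2
  Position 4 ')': depth becomes 1
  Position 5 '(': depth becomes 2
  Position 6 ')': depth becomes 1
  Position 7 '(': depth becomes 2
  Position 8 ')': depth becomes 1
  Position 9 '(': depth becomes 2
  Position 10 ')': depth becomes 1
  Position 11 ')': depth becomes 0
  Position 12 '(': depth becomes 1
  Position 13 ')': depth becomes 0
  Position 14 '(': depth becomes 1
  Position 15 ')': depth becomes 0
  Position 16 '(': depth becomes 1
  Position 17 '(': depth becomes 2
  Position 18 '(': depth becomes 3
  Position 19 ')': depth becomes 2
  Position 20 ')': depth becomes 1
  Position 21 '(': depth becomes 2
  Position 22 ')': depth becomes 1
  Position 23 ')': depth becomes 0
Maximum depth reached: 3

3


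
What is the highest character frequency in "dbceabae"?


Input: dbceabae
Character counts:
  'a': 2
  'b': 2
  'c': 1
  'd': 1
  'e': 2
Maximum frequency: 2

2


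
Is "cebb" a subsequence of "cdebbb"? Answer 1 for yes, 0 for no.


Check if "cebb" is a subsequence of "cdebbb"
Greedy scan:
  Position 0 ('c'): matches sub[0] = 'c'
  Position 1 ('d'): no match needed
  Position 2 ('e'): matches sub[1] = 'e'
  Position 3 ('b'): matches sub[2] = 'b'
  Position 4 ('b'): matches sub[3] = 'b'
  Position 5 ('b'): no match needed
All 4 characters matched => is a subsequence

1


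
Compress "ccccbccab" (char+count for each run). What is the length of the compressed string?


Input: ccccbccab
Runs:
  'c' x 4 => "c4"
  'b' x 1 => "b1"
  'c' x 2 => "c2"
  'a' x 1 => "a1"
  'b' x 1 => "b1"
Compressed: "c4b1c2a1b1"
Compressed length: 10

10


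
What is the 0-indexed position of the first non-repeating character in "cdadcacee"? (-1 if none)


Input: cdadcacee
Character frequencies:
  'a': 2
  'c': 3
  'd': 2
  'e': 2
Scanning left to right for freq == 1:
  Position 0 ('c'): freq=3, skip
  Position 1 ('d'): freq=2, skip
  Position 2 ('a'): freq=2, skip
  Position 3 ('d'): freq=2, skip
  Position 4 ('c'): freq=3, skip
  Position 5 ('a'): freq=2, skip
  Position 6 ('c'): freq=3, skip
  Position 7 ('e'): freq=2, skip
  Position 8 ('e'): freq=2, skip
  No unique character found => answer = -1

-1


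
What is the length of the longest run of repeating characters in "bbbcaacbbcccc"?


Input: "bbbcaacbbcccc"
Scanning for longest run:
  Position 1 ('b'): continues run of 'b', length=2
  Position 2 ('b'): continues run of 'b', length=3
  Position 3 ('c'): new char, reset run to 1
  Position 4 ('a'): new char, reset run to 1
  Position 5 ('a'): continues run of 'a', length=2
  Position 6 ('c'): new char, reset run to 1
  Position 7 ('b'): new char, reset run to 1
  Position 8 ('b'): continues run of 'b', length=2
  Position 9 ('c'): new char, reset run to 1
  Position 10 ('c'): continues run of 'c', length=2
  Position 11 ('c'): continues run of 'c', length=3
  Position 12 ('c'): continues run of 'c', length=4
Longest run: 'c' with length 4

4


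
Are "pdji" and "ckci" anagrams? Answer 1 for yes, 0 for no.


Strings: "pdji", "ckci"
Sorted first:  dijp
Sorted second: ccik
Differ at position 0: 'd' vs 'c' => not anagrams

0


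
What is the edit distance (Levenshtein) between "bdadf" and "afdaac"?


Computing edit distance: "bdadf" -> "afdaac"
DP table:
           a    f    d    a    a    c
      0    1    2    3    4    5    6
  b   1    1    2    3    4    5    6
  d   2    2    2    2    3    4    5
  a   3    2    3    3    2    3    4
  d   4    3    3    3    3    3    4
  f   5    4    3    4    4    4    4
Edit distance = dp[5][6] = 4

4


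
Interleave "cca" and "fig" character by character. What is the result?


Interleaving "cca" and "fig":
  Position 0: 'c' from first, 'f' from second => "cf"
  Position 1: 'c' from first, 'i' from second => "ci"
  Position 2: 'a' from first, 'g' from second => "ag"
Result: cfciag

cfciag


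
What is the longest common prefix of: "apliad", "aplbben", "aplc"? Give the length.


Words: apliad, aplbben, aplc
  Position 0: all 'a' => match
  Position 1: all 'p' => match
  Position 2: all 'l' => match
  Position 3: ('i', 'b', 'c') => mismatch, stop
LCP = "apl" (length 3)

3


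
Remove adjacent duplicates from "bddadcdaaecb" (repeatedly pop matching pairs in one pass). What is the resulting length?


Input: bddadcdaaecb
Stack-based adjacent duplicate removal:
  Read 'b': push. Stack: b
  Read 'd': push. Stack: bd
  Read 'd': matches stack top 'd' => pop. Stack: b
  Read 'a': push. Stack: ba
  Read 'd': push. Stack: bad
  Read 'c': push. Stack: badc
  Read 'd': push. Stack: badcd
  Read 'a': push. Stack: badcda
  Read 'a': matches stack top 'a' => pop. Stack: badcd
  Read 'e': push. Stack: badcde
  Read 'c': push. Stack: badcdec
  Read 'b': push. Stack: badcdecb
Final stack: "badcdecb" (length 8)

8


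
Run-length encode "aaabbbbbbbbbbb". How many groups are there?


Input: aaabbbbbbbbbbb
Scanning for consecutive runs:
  Group 1: 'a' x 3 (positions 0-2)
  Group 2: 'b' x 11 (positions 3-13)
Total groups: 2

2


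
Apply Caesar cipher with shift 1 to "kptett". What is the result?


Caesar cipher: shift "kptett" by 1
  'k' (pos 10) + 1 = pos 11 = 'l'
  'p' (pos 15) + 1 = pos 16 = 'q'
  't' (pos 19) + 1 = pos 20 = 'u'
  'e' (pos 4) + 1 = pos 5 = 'f'
  't' (pos 19) + 1 = pos 20 = 'u'
  't' (pos 19) + 1 = pos 20 = 'u'
Result: lqufuu

lqufuu


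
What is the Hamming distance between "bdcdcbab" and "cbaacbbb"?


Comparing "bdcdcbab" and "cbaacbbb" position by position:
  Position 0: 'b' vs 'c' => differ
  Position 1: 'd' vs 'b' => differ
  Position 2: 'c' vs 'a' => differ
  Position 3: 'd' vs 'a' => differ
  Position 4: 'c' vs 'c' => same
  Position 5: 'b' vs 'b' => same
  Position 6: 'a' vs 'b' => differ
  Position 7: 'b' vs 'b' => same
Total differences (Hamming distance): 5

5


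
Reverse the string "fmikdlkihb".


Input: fmikdlkihb
Reading characters right to left:
  Position 9: 'b'
  Position 8: 'h'
  Position 7: 'i'
  Position 6: 'k'
  Position 5: 'l'
  Position 4: 'd'
  Position 3: 'k'
  Position 2: 'i'
  Position 1: 'm'
  Position 0: 'f'
Reversed: bhikldkimf

bhikldkimf


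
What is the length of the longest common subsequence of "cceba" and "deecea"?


LCS of "cceba" and "deecea"
DP table:
           d    e    e    c    e    a
      0    0    0    0    0    0    0
  c   0    0    0    0    1    1    1
  c   0    0    0    0    1    1    1
  e   0    0    1    1    1    2    2
  b   0    0    1    1    1    2    2
  a   0    0    1    1    1    2    3
LCS length = dp[5][6] = 3

3


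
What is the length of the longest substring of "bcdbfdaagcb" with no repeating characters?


Input: "bcdbfdaagcb"
Sliding window (track last position of each char):
  Position 0 ('b'): window [0,0] length 1 -- new best
  Position 1 ('c'): window [0,1] length 2 -- new best
  Position 2 ('d'): window [0,2] length 3 -- new best
  Position 3 ('b'): repeat (last at 0), move window start to 1
  Position 3 ('b'): window [1,3] length 3
  Position 4 ('f'): window [1,4] length 4 -- new best
  Position 5 ('d'): repeat (last at 2), move window start to 3
  Position 5 ('d'): window [3,5] length 3
  Position 6 ('a'): window [3,6] length 4
  Position 7 ('a'): repeat (last at 6), move window start to 7
  Position 7 ('a'): window [7,7] length 1
  Position 8 ('g'): window [7,8] length 2
  Position 9 ('c'): window [7,9] length 3
  Position 10 ('b'): window [7,10] length 4
Longest substring with no repeats: "cdbf" with length 4

4


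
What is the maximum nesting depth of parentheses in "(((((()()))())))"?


Input: "(((((()()))())))"
Tracking depth:
  Position 0 '(': depth becomes 1
  Position 1 '(': depth becomes 2
  Position 2 '(': depth becomes 3
  Position 3 '(': depth becomes 4
  Position 4 '(': depth becomes 5
  Position 5 '(': depth becomes 6
  Position 6 ')': depth becomes 5
  Position 7 '(': depth becomes 6
  Position 8 ')': depth becomes 5
  Position 9 ')': depth becomes 4
  Position 10 ')': depth becomes 3
  Position 11 '(': depth becomes 4
  Position 12 ')': depth becomes 3
  Position 13 ')': depth becomes 2
  Position 14 ')': depth becomes 1
  Position 15 ')': depth becomes 0
Maximum depth reached: 6

6


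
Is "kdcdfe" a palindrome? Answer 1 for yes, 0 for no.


Input: kdcdfe
Reversed: efdcdk
  Compare pos 0 ('k') with pos 5 ('e'): MISMATCH
  Compare pos 1 ('d') with pos 4 ('f'): MISMATCH
  Compare pos 2 ('c') with pos 3 ('d'): MISMATCH
Result: not a palindrome

0


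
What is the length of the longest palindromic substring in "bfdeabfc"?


Input: "bfdeabfc"
Checking substrings for palindromes:
  No multi-char palindromic substrings found
Longest palindromic substring: "b" with length 1

1


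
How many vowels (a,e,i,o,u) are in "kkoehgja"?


Input: kkoehgja
Checking each character:
  'k' at position 0: consonant
  'k' at position 1: consonant
  'o' at position 2: vowel (running total: 1)
  'e' at position 3: vowel (running total: 2)
  'h' at position 4: consonant
  'g' at position 5: consonant
  'j' at position 6: consonant
  'a' at position 7: vowel (running total: 3)
Total vowels: 3

3


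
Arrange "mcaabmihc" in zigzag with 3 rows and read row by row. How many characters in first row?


Zigzag "mcaabmihc" into 3 rows:
Placing characters:
  'm' => row 0
  'c' => row 1
  'a' => row 2
  'a' => row 1
  'b' => row 0
  'm' => row 1
  'i' => row 2
  'h' => row 1
  'c' => row 0
Rows:
  Row 0: "mbc"
  Row 1: "camh"
  Row 2: "ai"
First row length: 3

3


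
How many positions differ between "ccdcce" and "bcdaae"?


Comparing "ccdcce" and "bcdaae" position by position:
  Position 0: 'c' vs 'b' => DIFFER
  Position 1: 'c' vs 'c' => same
  Position 2: 'd' vs 'd' => same
  Position 3: 'c' vs 'a' => DIFFER
  Position 4: 'c' vs 'a' => DIFFER
  Position 5: 'e' vs 'e' => same
Positions that differ: 3

3


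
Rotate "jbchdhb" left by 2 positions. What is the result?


Input: "jbchdhb", rotate left by 2
First 2 characters: "jb"
Remaining characters: "chdhb"
Concatenate remaining + first: "chdhb" + "jb" = "chdhbjb"

chdhbjb


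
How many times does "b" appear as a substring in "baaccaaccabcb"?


Searching for "b" in "baaccaaccabcb"
Scanning each position:
  Position 0: "b" => MATCH
  Position 1: "a" => no
  Position 2: "a" => no
  Position 3: "c" => no
  Position 4: "c" => no
  Position 5: "a" => no
  Position 6: "a" => no
  Position 7: "c" => no
  Position 8: "c" => no
  Position 9: "a" => no
  Position 10: "b" => MATCH
  Position 11: "c" => no
  Position 12: "b" => MATCH
Total occurrences: 3

3


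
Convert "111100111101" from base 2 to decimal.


Input: "111100111101" in base 2
Positional expansion:
  Digit '1' (value 1) x 2^11 = 2048
  Digit '1' (value 1) x 2^10 = 1024
  Digit '1' (value 1) x 2^9 = 512
  Digit '1' (value 1) x 2^8 = 256
  Digit '0' (value 0) x 2^7 = 0
  Digit '0' (value 0) x 2^6 = 0
  Digit '1' (value 1) x 2^5 = 32
  Digit '1' (value 1) x 2^4 = 16
  Digit '1' (value 1) x 2^3 = 8
  Digit '1' (value 1) x 2^2 = 4
  Digit '0' (value 0) x 2^1 = 0
  Digit '1' (value 1) x 2^0 = 1
Sum = 3901

3901


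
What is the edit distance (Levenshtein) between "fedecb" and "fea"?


Computing edit distance: "fedecb" -> "fea"
DP table:
           f    e    a
      0    1    2    3
  f   1    0    1    2
  e   2    1    0    1
  d   3    2    1    1
  e   4    3    2    2
  c   5    4    3    3
  b   6    5    4    4
Edit distance = dp[6][3] = 4

4


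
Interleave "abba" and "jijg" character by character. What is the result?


Interleaving "abba" and "jijg":
  Position 0: 'a' from first, 'j' from second => "aj"
  Position 1: 'b' from first, 'i' from second => "bi"
  Position 2: 'b' from first, 'j' from second => "bj"
  Position 3: 'a' from first, 'g' from second => "ag"
Result: ajbibjag

ajbibjag


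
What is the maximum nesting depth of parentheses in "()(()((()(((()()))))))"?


Input: "()(()((()(((()()))))))"
Tracking depth:
  Position 0 '(': depth becomes 1
  Position 1 ')': depth becomes 0
  Position 2 '(': depth becomes 1
  Position 3 '(': depth becomes 2
  Position 4 ')': depth becomes 1
  Position 5 '(': depth becomes 2
  Position 6 '(': depth becomes 3
  Position 7 '(': depth becomes 4
  Position 8 ')': depth becomes 3
  Position 9 '(': depth becomes 4
  Position 10 '(': depth becomes 5
  Position 11 '(': depth becomes 6
  Position 12 '(': depth becomes 7
  Position 13 ')': depth becomes 6
  Position 14 '(': depth becomes 7
  Position 15 ')': depth becomes 6
  Position 16 ')': depth becomes 5
  Position 17 ')': depth becomes 4
  Position 18 ')': depth becomes 3
  Position 19 ')': depth becomes 2
  Position 20 ')': depth becomes 1
  Position 21 ')': depth becomes 0
Maximum depth reached: 7

7


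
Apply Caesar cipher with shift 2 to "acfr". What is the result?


Caesar cipher: shift "acfr" by 2
  'a' (pos 0) + 2 = pos 2 = 'c'
  'c' (pos 2) + 2 = pos 4 = 'e'
  'f' (pos 5) + 2 = pos 7 = 'h'
  'r' (pos 17) + 2 = pos 19 = 't'
Result: ceht

ceht


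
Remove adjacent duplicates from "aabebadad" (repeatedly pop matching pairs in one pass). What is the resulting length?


Input: aabebadad
Stack-based adjacent duplicate removal:
  Read 'a': push. Stack: a
  Read 'a': matches stack top 'a' => pop. Stack: (empty)
  Read 'b': push. Stack: b
  Read 'e': push. Stack: be
  Read 'b': push. Stack: beb
  Read 'a': push. Stack: beba
  Read 'd': push. Stack: bebad
  Read 'a': push. Stack: bebada
  Read 'd': push. Stack: bebadad
Final stack: "bebadad" (length 7)

7


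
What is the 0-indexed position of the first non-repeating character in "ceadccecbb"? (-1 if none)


Input: ceadccecbb
Character frequencies:
  'a': 1
  'b': 2
  'c': 4
  'd': 1
  'e': 2
Scanning left to right for freq == 1:
  Position 0 ('c'): freq=4, skip
  Position 1 ('e'): freq=2, skip
  Position 2 ('a'): unique! => answer = 2

2


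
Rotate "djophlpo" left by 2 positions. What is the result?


Input: "djophlpo", rotate left by 2
First 2 characters: "dj"
Remaining characters: "ophlpo"
Concatenate remaining + first: "ophlpo" + "dj" = "ophlpodj"

ophlpodj


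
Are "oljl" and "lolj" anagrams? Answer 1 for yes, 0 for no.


Strings: "oljl", "lolj"
Sorted first:  jllo
Sorted second: jllo
Sorted forms match => anagrams

1


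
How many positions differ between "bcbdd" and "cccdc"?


Comparing "bcbdd" and "cccdc" position by position:
  Position 0: 'b' vs 'c' => DIFFER
  Position 1: 'c' vs 'c' => same
  Position 2: 'b' vs 'c' => DIFFER
  Position 3: 'd' vs 'd' => same
  Position 4: 'd' vs 'c' => DIFFER
Positions that differ: 3

3


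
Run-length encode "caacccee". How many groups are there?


Input: caacccee
Scanning for consecutive runs:
  Group 1: 'c' x 1 (positions 0-0)
  Group 2: 'a' x 2 (positions 1-2)
  Group 3: 'c' x 3 (positions 3-5)
  Group 4: 'e' x 2 (positions 6-7)
Total groups: 4

4


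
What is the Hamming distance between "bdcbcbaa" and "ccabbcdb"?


Comparing "bdcbcbaa" and "ccabbcdb" position by position:
  Position 0: 'b' vs 'c' => differ
  Position 1: 'd' vs 'c' => differ
  Position 2: 'c' vs 'a' => differ
  Position 3: 'b' vs 'b' => same
  Position 4: 'c' vs 'b' => differ
  Position 5: 'b' vs 'c' => differ
  Position 6: 'a' vs 'd' => differ
  Position 7: 'a' vs 'b' => differ
Total differences (Hamming distance): 7

7


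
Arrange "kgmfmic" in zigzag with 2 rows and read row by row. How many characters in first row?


Zigzag "kgmfmic" into 2 rows:
Placing characters:
  'k' => row 0
  'g' => row 1
  'm' => row 0
  'f' => row 1
  'm' => row 0
  'i' => row 1
  'c' => row 0
Rows:
  Row 0: "kmmc"
  Row 1: "gfi"
First row length: 4

4


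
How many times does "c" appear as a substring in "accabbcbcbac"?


Searching for "c" in "accabbcbcbac"
Scanning each position:
  Position 0: "a" => no
  Position 1: "c" => MATCH
  Position 2: "c" => MATCH
  Position 3: "a" => no
  Position 4: "b" => no
  Position 5: "b" => no
  Position 6: "c" => MATCH
  Position 7: "b" => no
  Position 8: "c" => MATCH
  Position 9: "b" => no
  Position 10: "a" => no
  Position 11: "c" => MATCH
Total occurrences: 5

5


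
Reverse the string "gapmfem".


Input: gapmfem
Reading characters right to left:
  Position 6: 'm'
  Position 5: 'e'
  Position 4: 'f'
  Position 3: 'm'
  Position 2: 'p'
  Position 1: 'a'
  Position 0: 'g'
Reversed: mefmpag

mefmpag


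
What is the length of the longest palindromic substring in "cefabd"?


Input: "cefabd"
Checking substrings for palindromes:
  No multi-char palindromic substrings found
Longest palindromic substring: "c" with length 1

1


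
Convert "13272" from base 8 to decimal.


Input: "13272" in base 8
Positional expansion:
  Digit '1' (value 1) x 8^4 = 4096
  Digit '3' (value 3) x 8^3 = 1536
  Digit '2' (value 2) x 8^2 = 128
  Digit '7' (value 7) x 8^1 = 56
  Digit '2' (value 2) x 8^0 = 2
Sum = 5818

5818


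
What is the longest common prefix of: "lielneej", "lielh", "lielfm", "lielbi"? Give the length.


Words: lielneej, lielh, lielfm, lielbi
  Position 0: all 'l' => match
  Position 1: all 'i' => match
  Position 2: all 'e' => match
  Position 3: all 'l' => match
  Position 4: ('n', 'h', 'f', 'b') => mismatch, stop
LCP = "liel" (length 4)

4


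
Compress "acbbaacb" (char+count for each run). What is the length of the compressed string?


Input: acbbaacb
Runs:
  'a' x 1 => "a1"
  'c' x 1 => "c1"
  'b' x 2 => "b2"
  'a' x 2 => "a2"
  'c' x 1 => "c1"
  'b' x 1 => "b1"
Compressed: "a1c1b2a2c1b1"
Compressed length: 12

12


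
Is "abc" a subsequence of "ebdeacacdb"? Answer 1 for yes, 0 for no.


Check if "abc" is a subsequence of "ebdeacacdb"
Greedy scan:
  Position 0 ('e'): no match needed
  Position 1 ('b'): no match needed
  Position 2 ('d'): no match needed
  Position 3 ('e'): no match needed
  Position 4 ('a'): matches sub[0] = 'a'
  Position 5 ('c'): no match needed
  Position 6 ('a'): no match needed
  Position 7 ('c'): no match needed
  Position 8 ('d'): no match needed
  Position 9 ('b'): matches sub[1] = 'b'
Only matched 2/3 characters => not a subsequence

0


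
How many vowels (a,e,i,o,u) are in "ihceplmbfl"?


Input: ihceplmbfl
Checking each character:
  'i' at position 0: vowel (running total: 1)
  'h' at position 1: consonant
  'c' at position 2: consonant
  'e' at position 3: vowel (running total: 2)
  'p' at position 4: consonant
  'l' at position 5: consonant
  'm' at position 6: consonant
  'b' at position 7: consonant
  'f' at position 8: consonant
  'l' at position 9: consonant
Total vowels: 2

2
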